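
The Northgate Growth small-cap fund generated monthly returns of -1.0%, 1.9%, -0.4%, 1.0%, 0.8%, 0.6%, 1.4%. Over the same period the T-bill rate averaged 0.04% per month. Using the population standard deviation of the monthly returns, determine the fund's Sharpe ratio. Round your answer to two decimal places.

Mean return r̄ = 4.30 / 7 = 0.6143%
Σ(r − r̄)² = (-1 − 0.6143)² + (1.9 − 0.6143)² + (-0.4 − 0.6143)² + … = 6.0886
σ = √[6.0886 / 7] = 0.9326%
Sharpe = (r̄ − rf) / σ = (0.6143 − 0.04) / 0.9326 = 0.5743 / 0.9326 = 0.6158

0.62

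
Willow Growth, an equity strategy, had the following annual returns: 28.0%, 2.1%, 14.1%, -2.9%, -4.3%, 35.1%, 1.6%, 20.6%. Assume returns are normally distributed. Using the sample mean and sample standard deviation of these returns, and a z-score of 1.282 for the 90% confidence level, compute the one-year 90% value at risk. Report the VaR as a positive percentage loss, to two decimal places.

Mean return r̄ = 94.30 / 8 = 11.7875%
Sample σ = √[Σ(r − r̄)² / 7] = √[1561.4888 / 7] = √223.0698 = 14.9355%
VaR = −(r̄ − z·σ) = −(11.7875 − 1.282 × 14.9355) = −(-7.3598) = 7.3598%

7.36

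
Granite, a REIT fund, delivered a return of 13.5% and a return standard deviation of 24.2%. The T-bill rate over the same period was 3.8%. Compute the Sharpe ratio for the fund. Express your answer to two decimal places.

Sharpe = (Rp − Rf) / σp = (13.5% − 3.8%) / 24.2% = 9.70% / 24.2% = 0.4008

0.40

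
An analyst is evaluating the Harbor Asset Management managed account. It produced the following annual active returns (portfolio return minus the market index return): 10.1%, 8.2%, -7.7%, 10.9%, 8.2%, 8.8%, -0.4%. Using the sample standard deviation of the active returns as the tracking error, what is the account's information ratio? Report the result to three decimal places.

r̄ = (10.1 + 8.2 − 7.7 + 10.9 + 8.2 + 8.8 − 0.4) / 7 = 38.10 / 7 = 5.4429%
Σ(r − r̄)² = (10.1 − 5.4429)² + (8.2 − 5.4429)² + (-7.7 − 5.4429)² + … = 284.8171
σ = √[284.8171 / 6] = 6.8898%
IR = r̄ / tracking error = 5.4429 / 6.8898 = 0.7900

0.790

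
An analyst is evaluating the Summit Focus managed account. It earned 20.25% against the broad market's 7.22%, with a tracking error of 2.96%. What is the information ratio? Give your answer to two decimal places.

IR = (Rp − Rb) / TE = (20.25% − 7.22%) / 2.96% = 13.03% / 2.96% = 4.4020

4.40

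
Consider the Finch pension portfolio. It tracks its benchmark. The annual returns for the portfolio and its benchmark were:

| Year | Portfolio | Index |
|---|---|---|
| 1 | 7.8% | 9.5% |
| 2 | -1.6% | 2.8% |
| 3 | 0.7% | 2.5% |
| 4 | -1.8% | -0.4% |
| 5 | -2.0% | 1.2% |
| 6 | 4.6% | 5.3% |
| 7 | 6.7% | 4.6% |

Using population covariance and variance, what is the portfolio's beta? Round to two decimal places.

1.16

r̄p = 2.0571%,  r̄m = 3.6429%
Cov = Σ(rp − r̄p)(rm − r̄m) / 7 = 10.3476
Var(rm) = Σ(rm − r̄m)² / 7 = 8.8996
β = Cov / Var = 10.3476 / 8.8996 = 1.1627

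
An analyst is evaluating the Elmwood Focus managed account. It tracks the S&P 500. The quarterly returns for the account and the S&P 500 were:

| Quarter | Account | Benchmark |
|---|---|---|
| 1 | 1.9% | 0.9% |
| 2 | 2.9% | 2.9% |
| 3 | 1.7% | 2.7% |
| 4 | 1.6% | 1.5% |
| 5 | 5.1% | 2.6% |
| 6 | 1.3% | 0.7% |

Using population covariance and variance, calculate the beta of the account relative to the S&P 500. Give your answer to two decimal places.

r̄p = 2.4167%,  r̄m = 1.8833%
Cov = Σ(rp − r̄p)(rm − r̄m) / 6 = 0.6619
Var(rm) = Σ(rm − r̄m)² / 6 = 0.7881
β = Cov / Var = 0.6619 / 0.7881 = 0.8399

0.84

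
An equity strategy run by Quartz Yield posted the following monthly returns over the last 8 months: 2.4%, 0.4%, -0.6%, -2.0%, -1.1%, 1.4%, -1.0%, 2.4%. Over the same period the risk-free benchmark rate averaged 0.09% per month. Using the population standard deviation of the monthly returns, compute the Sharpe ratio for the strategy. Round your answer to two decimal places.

Mean return r̄ = 1.90 / 8 = 0.2375%
Population σ = √[Σ(r − r̄)² / 8] = √[19.7588 / 8] = √2.4699 = 1.5716%
Sharpe = (r̄ − rf) / σ = (0.2375 − 0.09) / 1.5716 = 0.1475 / 1.5716 = 0.0939

0.09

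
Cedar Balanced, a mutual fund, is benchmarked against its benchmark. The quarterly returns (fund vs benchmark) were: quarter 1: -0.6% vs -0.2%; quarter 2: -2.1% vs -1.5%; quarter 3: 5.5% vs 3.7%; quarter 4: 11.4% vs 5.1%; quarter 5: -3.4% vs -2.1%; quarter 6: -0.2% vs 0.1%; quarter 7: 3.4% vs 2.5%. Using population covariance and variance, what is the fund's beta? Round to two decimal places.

r̄p = 2.0000%,  r̄m = 1.0857%
Cov = Σ(rp − r̄p)(rm − r̄m) / 7 = 11.7400
Var(rm) = Σ(rm − r̄m)² / 7 = 6.3441
β = Cov / Var = 11.7400 / 6.3441 = 1.8505

1.85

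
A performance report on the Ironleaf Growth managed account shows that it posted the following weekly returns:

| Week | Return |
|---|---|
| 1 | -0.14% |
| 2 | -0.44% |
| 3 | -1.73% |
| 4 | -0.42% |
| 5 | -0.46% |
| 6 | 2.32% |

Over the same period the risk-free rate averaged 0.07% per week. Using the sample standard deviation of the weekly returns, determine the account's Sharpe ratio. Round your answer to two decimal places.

-0.16

r̄ = (-0.14 − 0.44 − 1.73 − 0.42 − 0.46 + 2.32) / 6 = -0.1450%
Sample σ = √[Σ(r − r̄)² / 5] = √[8.8504 / 5] = √1.7701 = 1.3305%
Sharpe = (r̄ − rf) / σ = (-0.1450 − 0.07) / 1.3305 = -0.2150 / 1.3305 = -0.1616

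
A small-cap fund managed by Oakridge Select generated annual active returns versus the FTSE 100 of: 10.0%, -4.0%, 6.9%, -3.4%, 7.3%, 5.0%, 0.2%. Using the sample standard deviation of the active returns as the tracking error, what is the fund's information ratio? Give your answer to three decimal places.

Mean return r̄ = 22.00 / 7 = 3.1429%
Σ(r − r̄)² = (10 − 3.1429)² + (-4 − 3.1429)² + … = 184.3571
sample σ = √(184.3571 / 6) = √30.7262 = 5.5431%
IR = r̄ / tracking error = 3.1429 / 5.5431 = 0.5670

0.567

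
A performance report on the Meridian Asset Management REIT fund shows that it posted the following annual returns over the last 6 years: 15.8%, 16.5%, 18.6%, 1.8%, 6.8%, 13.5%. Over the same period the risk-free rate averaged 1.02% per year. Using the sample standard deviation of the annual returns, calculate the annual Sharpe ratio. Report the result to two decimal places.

1.71

Mean return μ = 73.00 / 6 = 12.1667%
Sample std dev = √[211.4133 / 5] = 6.5025%
Sharpe = (μ − rf) / σ = (12.1667 − 1.02) / 6.5025 = 11.1467 / 6.5025 = 1.7142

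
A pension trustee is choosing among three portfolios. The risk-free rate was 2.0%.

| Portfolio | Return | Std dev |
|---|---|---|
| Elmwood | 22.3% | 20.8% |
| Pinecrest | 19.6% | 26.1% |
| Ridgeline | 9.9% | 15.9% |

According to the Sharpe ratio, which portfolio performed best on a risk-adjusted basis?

Elmwood: Sharpe ratio = (22.3% − 2.0%) / 20.8% = 0.976
Pinecrest: Sharpe ratio = (19.6% − 2.0%) / 26.1% = 0.674
Ridgeline: Sharpe ratio = (9.9% − 2.0%) / 15.9% = 0.497
Highest: Elmwood (0.976).

Elmwood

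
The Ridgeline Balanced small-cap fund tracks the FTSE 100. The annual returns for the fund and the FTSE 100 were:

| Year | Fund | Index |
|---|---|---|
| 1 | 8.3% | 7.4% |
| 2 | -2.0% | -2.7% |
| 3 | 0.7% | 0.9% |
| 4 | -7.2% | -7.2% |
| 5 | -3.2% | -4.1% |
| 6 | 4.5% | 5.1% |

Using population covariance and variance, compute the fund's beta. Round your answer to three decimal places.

r̄p = 0.1833%,  r̄m = -0.1000%
Cov = Σ(rp − r̄p)(rm − r̄m) / 6 = 25.9117
Var(rm) = Σ(rm − r̄m)² / 6 = 26.2433
β = Cov / Var = 25.9117 / 26.2433 = 0.9874

0.987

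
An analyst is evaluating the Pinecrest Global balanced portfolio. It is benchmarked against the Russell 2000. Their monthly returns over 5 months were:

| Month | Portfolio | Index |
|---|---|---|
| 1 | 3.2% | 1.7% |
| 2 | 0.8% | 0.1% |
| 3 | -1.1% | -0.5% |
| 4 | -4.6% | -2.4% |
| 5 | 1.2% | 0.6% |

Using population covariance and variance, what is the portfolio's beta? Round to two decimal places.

1.93

r̄p = -0.1000%,  r̄m = -0.1000%
Cov = Σ(rp − r̄p)(rm − r̄m) / 5 = 3.5560
Var(rm) = Σ(rm − r̄m)² / 5 = 1.8440
β = Cov / Var = 3.5560 / 1.8440 = 1.9284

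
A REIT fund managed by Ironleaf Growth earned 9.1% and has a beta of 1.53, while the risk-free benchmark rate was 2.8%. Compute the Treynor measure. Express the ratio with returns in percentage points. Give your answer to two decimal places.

4.12

Treynor = (Rp − Rf) / β = (9.1% − 2.8%) / 1.53 = 6.30 / 1.53 = 4.1176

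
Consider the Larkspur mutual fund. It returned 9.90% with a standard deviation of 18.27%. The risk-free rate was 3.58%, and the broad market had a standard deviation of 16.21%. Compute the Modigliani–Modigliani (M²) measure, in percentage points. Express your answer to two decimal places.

9.19

Sharpe = (Rp − Rf) / σp = (9.90% − 3.58%) / 18.27% = 0.3459
M² = Rf + Sharpe × σm = 3.58% + 0.3459 × 16.21% = 9.1870%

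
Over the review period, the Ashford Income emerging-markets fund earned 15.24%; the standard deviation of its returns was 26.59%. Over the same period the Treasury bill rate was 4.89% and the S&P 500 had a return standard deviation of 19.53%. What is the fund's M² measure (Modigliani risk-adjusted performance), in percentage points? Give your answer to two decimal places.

Sharpe = (Rp − Rf) / σp = (15.24% − 4.89%) / 26.59% = 0.3892
M² = Rf + Sharpe × σm = 4.89% + 0.3892 × 19.53% = 12.4911%

12.49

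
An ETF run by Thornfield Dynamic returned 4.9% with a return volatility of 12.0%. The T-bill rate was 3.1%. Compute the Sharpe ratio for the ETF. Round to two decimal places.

Sharpe = (Rp − Rf) / σp = (4.9% − 3.1%) / 12.0% = 1.80% / 12.0% = 0.1500

0.15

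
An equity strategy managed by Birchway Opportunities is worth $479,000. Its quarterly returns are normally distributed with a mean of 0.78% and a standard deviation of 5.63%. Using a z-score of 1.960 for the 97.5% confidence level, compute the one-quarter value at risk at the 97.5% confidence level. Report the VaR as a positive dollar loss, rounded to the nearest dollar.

$49,120

Return at the 97.5% tail: μ − z·σ = 0.78% − 1.960 × 5.63% = 0.78 − 11.0348 = -10.2548%
VaR = −(-10.2548%) × $479,000 = 10.2548% × $479,000 = $49,120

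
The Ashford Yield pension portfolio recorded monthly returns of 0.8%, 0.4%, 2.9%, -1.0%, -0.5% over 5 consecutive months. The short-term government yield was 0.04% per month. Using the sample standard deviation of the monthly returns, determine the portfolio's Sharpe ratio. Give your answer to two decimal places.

Mean return μ = 2.60 / 5 = 0.5200%
Σ(r − μ)² = (0.8 − 0.5200)² + (0.4 − 0.5200)² + … = 9.1080
σ = √[9.1080 / 4] = 1.5090%
Sharpe = (μ − rf) / σ = (0.5200 − 0.04) / 1.5090 = 0.4800 / 1.5090 = 0.3181

0.32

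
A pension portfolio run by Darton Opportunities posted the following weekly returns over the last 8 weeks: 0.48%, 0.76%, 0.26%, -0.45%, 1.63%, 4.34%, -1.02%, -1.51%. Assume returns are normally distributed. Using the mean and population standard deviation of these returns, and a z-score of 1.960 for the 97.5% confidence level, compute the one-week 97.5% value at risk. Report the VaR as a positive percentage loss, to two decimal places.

2.79

Mean return μ = 4.490 / 8 = 0.5613%
Population std dev = √[23.3711 / 8] = 1.7092%
VaR = −(μ − z·σ) = −(0.5613 − 1.960 × 1.7092) = −(-2.7887) = 2.7887%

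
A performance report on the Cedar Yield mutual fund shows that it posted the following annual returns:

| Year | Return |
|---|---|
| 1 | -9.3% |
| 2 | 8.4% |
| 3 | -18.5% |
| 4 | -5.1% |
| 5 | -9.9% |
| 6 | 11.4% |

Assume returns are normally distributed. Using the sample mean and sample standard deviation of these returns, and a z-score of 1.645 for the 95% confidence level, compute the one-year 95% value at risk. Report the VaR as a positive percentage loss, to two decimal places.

22.81

r̄ = (-9.3 + 8.4 − 18.5 − 5.1 − 9.9 + 11.4) / 6 = -23.00 / 6 = -3.8333%
Σ(r − r̄)² = 665.1133; sample σ = √(665.1133/5) = 11.5335%
VaR = −(r̄ − z·σ) = −(-3.8333 − 1.645 × 11.5335) = −(-22.8059) = 22.8059%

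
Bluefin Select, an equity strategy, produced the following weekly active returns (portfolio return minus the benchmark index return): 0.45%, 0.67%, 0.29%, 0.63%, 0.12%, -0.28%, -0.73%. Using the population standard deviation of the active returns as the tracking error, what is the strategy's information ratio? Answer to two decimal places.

μ = (0.45 + 0.67 + 0.29 + 0.63 + 0.12 − 0.28 − 0.73) / 7 = 1.150 / 7 = 0.1643%
Σ(r − μ)² = 1.5692; population σ = √(1.5692/7) = 0.4735%
IR = μ / tracking error = 0.1643 / 0.4735 = 0.3470

0.35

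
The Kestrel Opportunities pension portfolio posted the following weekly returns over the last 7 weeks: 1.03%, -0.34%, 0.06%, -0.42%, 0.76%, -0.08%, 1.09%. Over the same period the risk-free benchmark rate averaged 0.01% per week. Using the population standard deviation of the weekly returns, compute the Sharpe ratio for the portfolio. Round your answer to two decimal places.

Mean return r̄ = 2.100 / 7 = 0.3000%
Population std dev = √[2.4986 / 7] = 0.5974%
Sharpe = (r̄ − rf) / σ = (0.3000 − 0.01) / 0.5974 = 0.2900 / 0.5974 = 0.4854

0.49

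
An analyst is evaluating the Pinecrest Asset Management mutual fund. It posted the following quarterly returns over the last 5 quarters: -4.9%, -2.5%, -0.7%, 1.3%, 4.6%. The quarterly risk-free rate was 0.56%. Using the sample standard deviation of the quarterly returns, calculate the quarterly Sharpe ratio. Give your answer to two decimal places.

r̄ = (-4.9 − 2.5 − 0.7 + 1.3 + 4.6) / 5 = -0.4400%
Sample std dev = √[52.6320 / 4] = 3.6274%
Sharpe = (r̄ − rf) / σ = (-0.4400 − 0.56) / 3.6274 = -1.0000 / 3.6274 = -0.2757

-0.28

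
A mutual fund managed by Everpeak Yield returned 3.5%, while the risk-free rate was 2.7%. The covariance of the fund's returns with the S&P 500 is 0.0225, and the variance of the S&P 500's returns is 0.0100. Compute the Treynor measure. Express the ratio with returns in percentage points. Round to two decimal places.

0.36

β = Cov / Var = 0.0225 / 0.0100 = 2.2500
Treynor = (Rp − Rf) / β = (3.5% − 2.7%) / 2.2500 = 0.80 / 2.2500 = 0.3556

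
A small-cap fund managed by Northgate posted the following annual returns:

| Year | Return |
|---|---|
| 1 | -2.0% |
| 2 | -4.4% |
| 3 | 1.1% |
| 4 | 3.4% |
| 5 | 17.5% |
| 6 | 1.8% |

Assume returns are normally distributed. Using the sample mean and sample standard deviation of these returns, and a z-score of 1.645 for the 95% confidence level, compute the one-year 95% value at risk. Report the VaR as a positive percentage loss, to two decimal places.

9.74

r̄ = (-2 − 4.4 + 1.1 + 3.4 + 17.5 + 1.8) / 6 = 17.40 / 6 = 2.9000%
Sample std dev = √[295.1600 / 5] = 7.6832%
VaR = −(r̄ − z·σ) = −(2.9000 − 1.645 × 7.6832) = −(-9.7389) = 9.7389%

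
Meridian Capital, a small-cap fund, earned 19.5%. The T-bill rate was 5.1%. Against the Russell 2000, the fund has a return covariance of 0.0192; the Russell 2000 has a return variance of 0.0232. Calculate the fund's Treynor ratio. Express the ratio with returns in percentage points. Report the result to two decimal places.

β = Cov / Var = 0.0192 / 0.0232 = 0.8276
Treynor = (Rp − Rf) / β = (19.5% − 5.1%) / 0.8276 = 14.40 / 0.8276 = 17.3997

17.40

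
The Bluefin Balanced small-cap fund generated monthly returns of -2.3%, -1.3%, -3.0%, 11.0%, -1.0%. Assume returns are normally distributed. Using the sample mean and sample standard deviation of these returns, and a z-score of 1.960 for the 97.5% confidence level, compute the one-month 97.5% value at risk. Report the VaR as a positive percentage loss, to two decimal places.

10.73

r̄ = (-2.3 − 1.3 − 3 + 11 − 1) / 5 = 0.6800%
Sample σ = √[Σ(r − r̄)² / 4] = √[135.6680 / 4] = √33.9170 = 5.8238%
VaR = −(r̄ − z·σ) = −(0.6800 − 1.960 × 5.8238) = −(-10.7346) = 10.7346%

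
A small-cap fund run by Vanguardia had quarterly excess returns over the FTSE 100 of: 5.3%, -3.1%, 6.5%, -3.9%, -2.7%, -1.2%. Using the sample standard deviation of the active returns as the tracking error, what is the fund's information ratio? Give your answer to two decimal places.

r̄ = (5.3 − 3.1 + 6.5 − 3.9 − 2.7 − 1.2) / 6 = 0.1500%
Σ(r − r̄)² = 103.7550; sample σ = √(103.7550/5) = 4.5553%
IR = r̄ / tracking error = 0.1500 / 4.5553 = 0.0329

0.03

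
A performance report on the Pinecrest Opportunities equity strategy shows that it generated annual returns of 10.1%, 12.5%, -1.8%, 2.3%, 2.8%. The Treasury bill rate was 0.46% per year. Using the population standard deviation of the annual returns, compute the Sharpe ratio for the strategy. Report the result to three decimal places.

Mean return r̄ = 25.90 / 5 = 5.1800%
Σ(r − r̄)² = (10.1 − 5.1800)² + (12.5 − 5.1800)² + (-1.8 − 5.1800)² + … = 140.4680
population σ = √(140.4680 / 5) = √28.0936 = 5.3003%
Sharpe = (r̄ − rf) / σ = (5.1800 − 0.46) / 5.3003 = 4.7200 / 5.3003 = 0.8905

0.891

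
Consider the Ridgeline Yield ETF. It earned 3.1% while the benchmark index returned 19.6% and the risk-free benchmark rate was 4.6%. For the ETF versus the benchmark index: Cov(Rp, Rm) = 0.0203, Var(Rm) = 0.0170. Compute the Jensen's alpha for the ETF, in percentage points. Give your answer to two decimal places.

-19.41

β = Cov / Var = 0.0203 / 0.0170 = 1.1941
E[R] = Rf + β(Rm − Rf) = 4.6% + 1.1941 × (19.6% − 4.6%) = 22.5115%
α = Rp − E[R] = 3.1% − 22.5115% = -19.4115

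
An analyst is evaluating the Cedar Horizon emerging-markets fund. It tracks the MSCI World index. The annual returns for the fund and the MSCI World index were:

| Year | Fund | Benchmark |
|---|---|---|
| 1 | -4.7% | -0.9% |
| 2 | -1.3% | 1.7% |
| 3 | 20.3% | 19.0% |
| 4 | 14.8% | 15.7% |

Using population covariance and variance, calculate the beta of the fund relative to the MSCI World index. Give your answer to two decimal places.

1.22

r̄p = 7.2750%,  r̄m = 8.8750%
Cov = Σ(rp − r̄p)(rm − r̄m) / 4 = 90.4544
Var(rm) = Σ(rm − r̄m)² / 4 = 74.0319
β = Cov / Var = 90.4544 / 74.0319 = 1.2218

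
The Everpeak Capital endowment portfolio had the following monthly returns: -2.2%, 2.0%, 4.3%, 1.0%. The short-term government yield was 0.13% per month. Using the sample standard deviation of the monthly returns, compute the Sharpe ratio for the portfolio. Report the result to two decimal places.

0.42

r̄ = (-2.2 + 2 + 4.3 + 1) / 4 = 5.10 / 4 = 1.2750%
Sample std dev = √[21.8275 / 3] = 2.6974%
Sharpe = (r̄ − rf) / σ = (1.2750 − 0.13) / 2.6974 = 1.1450 / 2.6974 = 0.4245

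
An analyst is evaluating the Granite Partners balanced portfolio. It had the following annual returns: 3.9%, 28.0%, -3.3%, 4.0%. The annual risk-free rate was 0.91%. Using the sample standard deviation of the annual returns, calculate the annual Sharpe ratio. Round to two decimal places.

r̄ = (3.9 + 28 − 3.3 + 4) / 4 = 8.1500%
Σ(r − r̄)² = (3.9 − 8.1500)² + (28 − 8.1500)² + (-3.3 − 8.1500)² + … = 560.4100
sample σ = √(560.4100 / 3) = √186.8033 = 13.6676%
Sharpe = (r̄ − rf) / σ = (8.1500 − 0.91) / 13.6676 = 7.2400 / 13.6676 = 0.5297

0.53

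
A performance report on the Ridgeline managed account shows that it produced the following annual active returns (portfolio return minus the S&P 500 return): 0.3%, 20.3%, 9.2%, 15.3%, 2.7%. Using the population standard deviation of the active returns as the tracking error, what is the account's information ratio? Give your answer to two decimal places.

1.27

Mean return μ = 47.80 / 5 = 9.5600%
Population std dev = √[281.2320 / 5] = 7.4998%
IR = μ / tracking error = 9.5600 / 7.4998 = 1.2747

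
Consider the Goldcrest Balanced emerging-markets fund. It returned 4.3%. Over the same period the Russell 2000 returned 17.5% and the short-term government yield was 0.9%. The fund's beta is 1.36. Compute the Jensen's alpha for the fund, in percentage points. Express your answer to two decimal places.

CAPM expected return = Rf + β(Rm − Rf) = 0.9% + 1.36 × (17.5% − 0.9%) = 0.9 + 1.36 × 16.60 = 23.4760%
Jensen's α = Rp − E[R] = 4.3% − 23.4760% = -19.1760

-19.18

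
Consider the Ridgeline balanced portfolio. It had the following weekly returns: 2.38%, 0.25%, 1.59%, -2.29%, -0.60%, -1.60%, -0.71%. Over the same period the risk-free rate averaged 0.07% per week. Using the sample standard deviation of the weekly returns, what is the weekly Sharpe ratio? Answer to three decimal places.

Mean return μ = -0.980 / 7 = -0.1400%
Σ(r − μ)² = (2.38 − (-0.1400))² + (0.25 − (-0.1400))² + (1.59 − (-0.1400))² + … = 16.7860
σ = √[16.7860 / 6] = 1.6726%
Sharpe = (μ − rf) / σ = (-0.1400 − 0.07) / 1.6726 = -0.2100 / 1.6726 = -0.1256

-0.126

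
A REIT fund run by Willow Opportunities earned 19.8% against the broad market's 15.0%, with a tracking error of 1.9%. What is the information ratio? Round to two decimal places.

2.53

IR = (Rp − Rb) / TE = (19.8% − 15.0%) / 1.9% = 4.80% / 1.9% = 2.5263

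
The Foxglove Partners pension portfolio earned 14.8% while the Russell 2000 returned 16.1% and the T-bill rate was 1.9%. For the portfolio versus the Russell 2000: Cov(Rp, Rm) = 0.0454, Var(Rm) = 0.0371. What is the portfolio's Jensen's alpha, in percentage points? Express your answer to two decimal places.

-4.48

β = Cov / Var = 0.0454 / 0.0371 = 1.2237
E[R] = Rf + β(Rm − Rf) = 1.9% + 1.2237 × (16.1% − 1.9%) = 19.2765%
α = Rp − E[R] = 14.8% − 19.2765% = -4.4765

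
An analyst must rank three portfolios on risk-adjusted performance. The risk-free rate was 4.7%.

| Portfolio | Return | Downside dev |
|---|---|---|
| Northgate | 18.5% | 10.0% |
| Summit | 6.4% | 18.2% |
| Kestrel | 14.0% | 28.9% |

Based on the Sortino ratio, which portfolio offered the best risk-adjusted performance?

Northgate

Northgate: Sortino ratio = (18.5% − 4.7%) / 10.0% = 1.380
Summit: Sortino ratio = (6.4% − 4.7%) / 18.2% = 0.093
Kestrel: Sortino ratio = (14.0% − 4.7%) / 28.9% = 0.322
Highest: Northgate (1.380).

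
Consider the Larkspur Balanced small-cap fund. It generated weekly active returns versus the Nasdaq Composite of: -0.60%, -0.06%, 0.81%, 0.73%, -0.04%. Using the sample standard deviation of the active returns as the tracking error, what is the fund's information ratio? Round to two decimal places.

μ = (-0.6 − 0.06 + 0.81 + 0.73 − 0.04) / 5 = 0.1680%
Σ(r − μ)² = (-0.6 − 0.1680)² + (-0.06 − 0.1680)² + (0.81 − 0.1680)² + … = 1.4131
sample σ = √(1.4131 / 4) = √0.3533 = 0.5944%
IR = μ / tracking error = 0.1680 / 0.5944 = 0.2826

0.28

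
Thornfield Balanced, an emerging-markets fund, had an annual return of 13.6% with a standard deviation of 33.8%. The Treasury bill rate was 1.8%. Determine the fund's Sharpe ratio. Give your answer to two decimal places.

Sharpe = (Rp − Rf) / σp = (13.6% − 1.8%) / 33.8% = 11.80% / 33.8% = 0.3491

0.35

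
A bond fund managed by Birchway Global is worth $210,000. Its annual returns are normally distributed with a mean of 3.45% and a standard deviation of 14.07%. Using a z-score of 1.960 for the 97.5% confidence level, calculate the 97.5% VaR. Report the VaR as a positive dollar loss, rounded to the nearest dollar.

Return at the 97.5% tail: μ − z·σ = 3.45% − 1.960 × 14.07% = 3.45 − 27.5772 = -24.1272%
VaR = −(-24.1272%) × $210,000 = 24.1272% × $210,000 = $50,667

$50,667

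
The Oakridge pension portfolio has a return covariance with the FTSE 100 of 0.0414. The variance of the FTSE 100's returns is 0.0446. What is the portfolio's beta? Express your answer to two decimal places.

0.93

β = Cov(Rp, Rm) / Var(Rm) = 0.0414 / 0.0446 = 0.9283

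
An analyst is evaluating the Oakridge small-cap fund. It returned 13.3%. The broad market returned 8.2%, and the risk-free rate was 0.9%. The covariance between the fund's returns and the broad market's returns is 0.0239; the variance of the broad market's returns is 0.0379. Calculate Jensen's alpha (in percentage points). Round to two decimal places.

β = Cov / Var = 0.0239 / 0.0379 = 0.6306
E[R] = Rf + β(Rm − Rf) = 0.9% + 0.6306 × (8.2% − 0.9%) = 5.5034%
α = Rp − E[R] = 13.3% − 5.5034% = 7.7966

7.80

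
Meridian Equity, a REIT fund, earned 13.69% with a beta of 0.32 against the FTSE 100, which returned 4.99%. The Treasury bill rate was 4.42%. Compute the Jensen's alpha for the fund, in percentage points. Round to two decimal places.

9.09

CAPM expected return = Rf + β(Rm − Rf) = 4.42% + 0.32 × (4.99% − 4.42%) = 4.42 + 0.32 × 0.57 = 4.6024%
Jensen's α = Rp − E[R] = 13.69% − 4.6024% = 9.0876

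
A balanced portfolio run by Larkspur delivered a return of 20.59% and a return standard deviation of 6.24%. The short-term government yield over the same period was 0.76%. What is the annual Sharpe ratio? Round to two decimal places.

3.18

Sharpe = (Rp − Rf) / σp = (20.59% − 0.76%) / 6.24% = 19.83% / 6.24% = 3.1779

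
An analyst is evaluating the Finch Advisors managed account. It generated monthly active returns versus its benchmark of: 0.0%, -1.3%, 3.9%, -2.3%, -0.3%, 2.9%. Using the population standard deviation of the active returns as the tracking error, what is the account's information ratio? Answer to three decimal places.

0.219

Mean return μ = 2.90 / 6 = 0.4833%
Population σ = √[Σ(r − μ)² / 6] = √[29.2883 / 6] = √4.8814 = 2.2094%
IR = μ / tracking error = 0.4833 / 2.2094 = 0.2187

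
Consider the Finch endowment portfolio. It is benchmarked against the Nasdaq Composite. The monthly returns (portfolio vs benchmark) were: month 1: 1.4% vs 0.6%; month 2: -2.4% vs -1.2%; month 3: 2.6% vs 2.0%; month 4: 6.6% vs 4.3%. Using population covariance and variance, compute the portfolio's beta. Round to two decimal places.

1.58

r̄p = 2.0500%,  r̄m = 1.4250%
Cov = Σ(rp − r̄p)(rm − r̄m) / 4 = 6.4038
Var(rm) = Σ(rm − r̄m)² / 4 = 4.0419
β = Cov / Var = 6.4038 / 4.0419 = 1.5844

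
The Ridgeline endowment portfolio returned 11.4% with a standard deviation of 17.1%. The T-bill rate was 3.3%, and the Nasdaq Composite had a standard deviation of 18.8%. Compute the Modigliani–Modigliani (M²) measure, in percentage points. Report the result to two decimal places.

12.21

Sharpe = (Rp − Rf) / σp = (11.4% − 3.3%) / 17.1% = 0.4737
M² = Rf + Sharpe × σm = 3.3% + 0.4737 × 18.8% = 12.2056%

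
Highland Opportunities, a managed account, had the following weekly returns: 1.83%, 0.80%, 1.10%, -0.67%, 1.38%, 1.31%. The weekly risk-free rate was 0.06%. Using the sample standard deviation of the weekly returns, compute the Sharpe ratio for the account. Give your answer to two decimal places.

Mean return μ = 5.750 / 6 = 0.9583%
Sample std dev = √[3.7579 / 5] = 0.8669%
Sharpe = (μ − rf) / σ = (0.9583 − 0.06) / 0.8669 = 0.8983 / 0.8669 = 1.0362

1.04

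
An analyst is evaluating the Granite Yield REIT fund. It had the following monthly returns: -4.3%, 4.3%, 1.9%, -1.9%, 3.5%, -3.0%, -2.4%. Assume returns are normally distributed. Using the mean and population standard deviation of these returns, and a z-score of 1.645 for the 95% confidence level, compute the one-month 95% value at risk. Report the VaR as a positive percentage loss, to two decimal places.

5.50

r̄ = (-4.3 + 4.3 + 1.9 − 1.9 + 3.5 − 3 − 2.4) / 7 = -1.90 / 7 = -0.2714%
Σ(r − r̄)² = (-4.3 − (-0.2714))² + (4.3 − (-0.2714))² + … = 70.6943
σ = √[70.6943 / 7] = 3.1779%
VaR = −(r̄ − z·σ) = −(-0.2714 − 1.645 × 3.1779) = −(-5.4990) = 5.4990%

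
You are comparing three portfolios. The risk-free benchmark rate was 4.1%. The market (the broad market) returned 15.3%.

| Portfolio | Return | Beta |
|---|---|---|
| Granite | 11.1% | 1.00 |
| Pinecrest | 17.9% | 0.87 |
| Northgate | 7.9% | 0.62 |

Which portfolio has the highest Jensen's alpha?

Pinecrest

Granite: α = 11.1% − [4.1% + 1.00 × (15.3% − 4.1%)] = -4.200
Pinecrest: α = 17.9% − [4.1% + 0.87 × (15.3% − 4.1%)] = 4.056
Northgate: α = 7.9% − [4.1% + 0.62 × (15.3% − 4.1%)] = -3.144
Highest: Pinecrest (4.056).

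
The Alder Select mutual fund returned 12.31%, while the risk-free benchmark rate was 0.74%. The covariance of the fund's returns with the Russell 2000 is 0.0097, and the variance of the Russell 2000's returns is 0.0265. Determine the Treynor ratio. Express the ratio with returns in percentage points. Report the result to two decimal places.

β = Cov / Var = 0.0097 / 0.0265 = 0.3660
Treynor = (Rp − Rf) / β = (12.31% − 0.74%) / 0.3660 = 11.57 / 0.3660 = 31.6120

31.61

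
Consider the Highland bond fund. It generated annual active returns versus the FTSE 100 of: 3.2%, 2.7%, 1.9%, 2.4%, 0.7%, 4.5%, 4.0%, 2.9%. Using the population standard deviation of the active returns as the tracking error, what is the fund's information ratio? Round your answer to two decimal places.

r̄ = (3.2 + 2.7 + 1.9 + 2.4 + 0.7 + 4.5 + 4 + 2.9) / 8 = 2.7875%
Σ(r − r̄)² = (3.2 − 2.7875)² + (2.7 − 2.7875)² + (1.9 − 2.7875)² + … = 9.8888
σ = √[9.8888 / 8] = 1.1118%
IR = r̄ / tracking error = 2.7875 / 1.1118 = 2.5072

2.51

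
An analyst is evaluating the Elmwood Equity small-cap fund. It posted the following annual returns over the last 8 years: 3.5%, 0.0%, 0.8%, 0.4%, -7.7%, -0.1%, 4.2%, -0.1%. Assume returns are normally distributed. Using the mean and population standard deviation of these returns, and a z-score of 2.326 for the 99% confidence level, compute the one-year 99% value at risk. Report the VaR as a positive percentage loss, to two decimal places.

r̄ = (3.5 + 0 + 0.8 + 0.4 − 7.7 − 0.1 + 4.2 − 0.1) / 8 = 1.00 / 8 = 0.1250%
Σ(r − r̄)² = (3.5 − 0.1250)² + (0 − 0.1250)² + … = 89.8750
σ = √[89.8750 / 8] = 3.3518%
VaR = −(r̄ − z·σ) = −(0.1250 − 2.326 × 3.3518) = −(-7.6713) = 7.6713%

7.67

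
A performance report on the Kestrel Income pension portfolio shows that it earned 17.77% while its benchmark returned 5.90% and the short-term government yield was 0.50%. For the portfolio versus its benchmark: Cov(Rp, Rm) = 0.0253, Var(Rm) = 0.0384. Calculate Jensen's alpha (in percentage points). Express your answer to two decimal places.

13.71

β = Cov / Var = 0.0253 / 0.0384 = 0.6589
E[R] = Rf + β(Rm − Rf) = 0.50% + 0.6589 × (5.90% − 0.50%) = 4.0581%
α = Rp − E[R] = 17.77% − 4.0581% = 13.7119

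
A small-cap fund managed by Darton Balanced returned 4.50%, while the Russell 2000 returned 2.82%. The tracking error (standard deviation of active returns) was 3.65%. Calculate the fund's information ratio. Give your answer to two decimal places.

IR = (Rp − Rb) / TE = (4.50% − 2.82%) / 3.65% = 1.68% / 3.65% = 0.4603

0.46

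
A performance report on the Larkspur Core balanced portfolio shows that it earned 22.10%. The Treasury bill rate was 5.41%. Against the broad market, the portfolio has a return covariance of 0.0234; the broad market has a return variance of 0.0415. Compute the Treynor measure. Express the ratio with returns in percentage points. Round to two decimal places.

29.60

β = Cov / Var = 0.0234 / 0.0415 = 0.5639
Treynor = (Rp − Rf) / β = (22.10% − 5.41%) / 0.5639 = 16.69 / 0.5639 = 29.5974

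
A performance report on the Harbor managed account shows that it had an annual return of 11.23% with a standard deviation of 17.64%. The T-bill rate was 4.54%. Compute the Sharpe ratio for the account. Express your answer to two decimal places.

0.38

Sharpe = (Rp − Rf) / σp = (11.23% − 4.54%) / 17.64% = 6.69% / 17.64% = 0.3793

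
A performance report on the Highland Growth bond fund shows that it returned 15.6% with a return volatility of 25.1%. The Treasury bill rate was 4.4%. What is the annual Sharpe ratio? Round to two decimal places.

0.45

Sharpe = (Rp − Rf) / σp = (15.6% − 4.4%) / 25.1% = 11.20% / 25.1% = 0.4462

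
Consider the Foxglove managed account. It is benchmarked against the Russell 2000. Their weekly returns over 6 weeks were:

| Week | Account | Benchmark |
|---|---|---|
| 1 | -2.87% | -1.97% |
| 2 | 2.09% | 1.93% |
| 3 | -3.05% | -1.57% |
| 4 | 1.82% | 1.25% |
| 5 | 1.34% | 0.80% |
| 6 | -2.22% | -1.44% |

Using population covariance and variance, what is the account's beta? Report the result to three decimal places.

r̄p = -0.4817%,  r̄m = -0.1667%
Cov = Σ(rp − r̄p)(rm − r̄m) / 6 = 3.4230
Var(rm) = Σ(rm − r̄m)² / 6 = 2.3634
β = Cov / Var = 3.4230 / 2.3634 = 1.4483

1.448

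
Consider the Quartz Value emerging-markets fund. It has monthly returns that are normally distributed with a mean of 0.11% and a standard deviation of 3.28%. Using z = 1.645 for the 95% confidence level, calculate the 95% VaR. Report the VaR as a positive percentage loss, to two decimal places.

VaR (as % loss) = −(μ − z·σ) = −(0.11% − 1.645 × 3.28%) = −(-5.2856%) = 5.2856%

5.29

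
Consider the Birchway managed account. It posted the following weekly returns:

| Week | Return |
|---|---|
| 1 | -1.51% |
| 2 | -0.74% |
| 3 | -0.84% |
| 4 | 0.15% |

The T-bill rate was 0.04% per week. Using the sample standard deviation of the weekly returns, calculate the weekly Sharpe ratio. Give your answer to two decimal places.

r̄ = (-1.51 − 0.74 − 0.84 + 0.15) / 4 = -2.940 / 4 = -0.7350%
Σ(r − r̄)² = (-1.51 − (-0.7350))² + (-0.74 − (-0.7350))² + (-0.84 − (-0.7350))² + … = 1.3949
sample σ = √(1.3949 / 3) = √0.4650 = 0.6819%
Sharpe = (r̄ − rf) / σ = (-0.7350 − 0.04) / 0.6819 = -0.7750 / 0.6819 = -1.1365

-1.14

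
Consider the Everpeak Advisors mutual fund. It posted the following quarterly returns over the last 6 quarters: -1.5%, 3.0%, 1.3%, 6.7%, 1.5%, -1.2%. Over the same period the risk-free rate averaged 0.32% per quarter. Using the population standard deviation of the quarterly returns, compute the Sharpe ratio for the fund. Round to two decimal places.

r̄ = (-1.5 + 3 + 1.3 + 6.7 + 1.5 − 1.2) / 6 = 1.6333%
Σ(r − r̄)² = (-1.5 − 1.6333)² + (3 − 1.6333)² + (1.3 − 1.6333)² + … = 45.5133
σ = √[45.5133 / 6] = 2.7542%
Sharpe = (r̄ − rf) / σ = (1.6333 − 0.32) / 2.7542 = 1.3133 / 2.7542 = 0.4768

0.48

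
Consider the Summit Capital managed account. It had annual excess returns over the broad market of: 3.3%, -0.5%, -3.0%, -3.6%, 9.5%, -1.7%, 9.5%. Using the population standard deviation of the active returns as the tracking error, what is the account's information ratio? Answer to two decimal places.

r̄ = (3.3 − 0.5 − 3 − 3.6 + 9.5 − 1.7 + 9.5) / 7 = 1.9286%
Population std dev = √[190.4543 / 7] = 5.2161%
IR = r̄ / tracking error = 1.9286 / 5.2161 = 0.3697

0.37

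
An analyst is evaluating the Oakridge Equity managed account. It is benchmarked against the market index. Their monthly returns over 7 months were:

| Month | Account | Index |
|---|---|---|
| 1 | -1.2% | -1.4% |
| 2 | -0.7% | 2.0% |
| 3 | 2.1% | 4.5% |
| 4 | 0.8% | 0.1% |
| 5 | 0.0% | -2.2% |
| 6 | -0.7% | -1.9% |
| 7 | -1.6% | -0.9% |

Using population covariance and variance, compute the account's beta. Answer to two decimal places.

r̄p = -0.1857%,  r̄m = 0.0286%
Cov = Σ(rp − r̄p)(rm − r̄m) / 7 = 1.8024
Var(rm) = Σ(rm − r̄m)² / 7 = 5.0678
β = Cov / Var = 1.8024 / 5.0678 = 0.3557

0.36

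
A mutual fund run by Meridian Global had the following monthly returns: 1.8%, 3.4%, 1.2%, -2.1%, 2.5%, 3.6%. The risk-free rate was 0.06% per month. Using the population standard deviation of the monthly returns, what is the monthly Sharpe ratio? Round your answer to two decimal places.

Mean return r̄ = 10.40 / 6 = 1.7333%
Σ(r − r̄)² = 21.8333; population σ = √(21.8333/6) = 1.9076%
Sharpe = (r̄ − rf) / σ = (1.7333 − 0.06) / 1.9076 = 1.6733 / 1.9076 = 0.8772

0.88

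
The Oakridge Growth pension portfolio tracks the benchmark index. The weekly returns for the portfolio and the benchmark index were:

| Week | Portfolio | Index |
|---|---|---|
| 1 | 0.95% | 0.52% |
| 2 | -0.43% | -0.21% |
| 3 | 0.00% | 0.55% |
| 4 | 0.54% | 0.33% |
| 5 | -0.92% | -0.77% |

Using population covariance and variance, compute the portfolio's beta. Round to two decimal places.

r̄p = 0.0280%,  r̄m = 0.0840%
Cov = Σ(rp − r̄p)(rm − r̄m) / 5 = 0.2918
Var(rm) = Σ(rm − r̄m)² / 5 = 0.2567
β = Cov / Var = 0.2918 / 0.2567 = 1.1367

1.14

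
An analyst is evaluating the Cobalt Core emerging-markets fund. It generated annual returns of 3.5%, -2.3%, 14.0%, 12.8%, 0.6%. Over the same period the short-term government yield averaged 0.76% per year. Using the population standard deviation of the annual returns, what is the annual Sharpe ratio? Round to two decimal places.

μ = (3.5 − 2.3 + 14 + 12.8 + 0.6) / 5 = 5.7200%
Σ(r − μ)² = (3.5 − 5.7200)² + (-2.3 − 5.7200)² + (14 − 5.7200)² + … = 214.1480
σ = √[214.1480 / 5] = 6.5444%
Sharpe = (μ − rf) / σ = (5.7200 − 0.76) / 6.5444 = 4.9600 / 6.5444 = 0.7579

0.76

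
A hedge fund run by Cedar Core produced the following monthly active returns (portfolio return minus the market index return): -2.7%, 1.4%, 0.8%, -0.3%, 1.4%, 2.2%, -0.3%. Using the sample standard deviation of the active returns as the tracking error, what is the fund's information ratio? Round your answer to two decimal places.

0.22

μ = (-2.7 + 1.4 + 0.8 − 0.3 + 1.4 + 2.2 − 0.3) / 7 = 0.3571%
Sample σ = √[Σ(r − μ)² / 6] = √[15.9771 / 6] = √2.6629 = 1.6318%
IR = μ / tracking error = 0.3571 / 1.6318 = 0.2188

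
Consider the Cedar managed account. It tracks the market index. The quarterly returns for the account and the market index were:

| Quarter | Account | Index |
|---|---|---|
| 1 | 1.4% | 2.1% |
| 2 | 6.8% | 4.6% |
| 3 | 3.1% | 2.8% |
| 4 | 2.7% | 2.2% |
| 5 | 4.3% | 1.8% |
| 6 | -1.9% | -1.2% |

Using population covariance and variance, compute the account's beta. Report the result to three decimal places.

r̄p = 2.7333%,  r̄m = 2.0500%
Cov = Σ(rp − r̄p)(rm − r̄m) / 6 = 4.2067
Var(rm) = Σ(rm − r̄m)² / 6 = 2.9525
β = Cov / Var = 4.2067 / 2.9525 = 1.4248

1.425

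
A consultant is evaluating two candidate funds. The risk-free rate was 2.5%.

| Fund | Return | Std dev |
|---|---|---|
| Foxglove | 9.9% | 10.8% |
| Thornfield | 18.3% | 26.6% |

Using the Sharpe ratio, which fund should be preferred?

Foxglove: Sharpe ratio = (9.9% − 2.5%) / 10.8% = 0.685
Thornfield: Sharpe ratio = (18.3% − 2.5%) / 26.6% = 0.594
Highest: Foxglove (0.685).

Foxglove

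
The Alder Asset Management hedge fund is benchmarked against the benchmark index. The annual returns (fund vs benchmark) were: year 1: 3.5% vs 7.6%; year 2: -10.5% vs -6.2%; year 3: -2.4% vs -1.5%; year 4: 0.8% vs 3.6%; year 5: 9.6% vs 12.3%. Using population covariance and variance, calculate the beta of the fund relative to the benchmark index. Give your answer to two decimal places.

r̄p = 0.2000%,  r̄m = 3.1600%
Cov = Σ(rp − r̄p)(rm − r̄m) / 5 = 42.6200
Var(rm) = Σ(rm − r̄m)² / 5 = 42.5544
β = Cov / Var = 42.6200 / 42.5544 = 1.0015

1.00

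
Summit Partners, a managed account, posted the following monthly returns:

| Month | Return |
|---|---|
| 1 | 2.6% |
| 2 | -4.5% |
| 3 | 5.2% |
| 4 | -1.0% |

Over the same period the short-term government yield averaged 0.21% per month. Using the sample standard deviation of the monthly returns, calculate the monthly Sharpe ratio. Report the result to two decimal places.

0.09

Mean return μ = 2.30 / 4 = 0.5750%
Σ(r − μ)² = 53.7275; sample σ = √(53.7275/3) = 4.2319%
Sharpe = (μ − rf) / σ = (0.5750 − 0.21) / 4.2319 = 0.3650 / 4.2319 = 0.0862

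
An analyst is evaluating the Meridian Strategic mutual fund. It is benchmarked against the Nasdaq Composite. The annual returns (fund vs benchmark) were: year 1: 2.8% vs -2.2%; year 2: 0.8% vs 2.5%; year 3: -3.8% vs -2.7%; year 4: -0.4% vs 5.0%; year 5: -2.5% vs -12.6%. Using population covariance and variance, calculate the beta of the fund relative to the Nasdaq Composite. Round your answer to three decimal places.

0.161

r̄p = -0.6200%,  r̄m = -2.0000%
Cov = Σ(rp − r̄p)(rm − r̄m) / 5 = 5.8800
Var(rm) = Σ(rm − r̄m)² / 5 = 36.4280
β = Cov / Var = 5.8800 / 36.4280 = 0.1614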